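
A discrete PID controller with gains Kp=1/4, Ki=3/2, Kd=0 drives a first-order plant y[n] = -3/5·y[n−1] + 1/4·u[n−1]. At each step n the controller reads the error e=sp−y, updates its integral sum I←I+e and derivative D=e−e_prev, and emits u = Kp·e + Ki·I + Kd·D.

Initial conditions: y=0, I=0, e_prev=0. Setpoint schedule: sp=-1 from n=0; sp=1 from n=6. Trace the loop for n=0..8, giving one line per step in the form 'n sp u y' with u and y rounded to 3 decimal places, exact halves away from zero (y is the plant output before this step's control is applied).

0 -1 -1.750 0.000
1 -1 -2.484 -0.438
2 -1 -3.466 -0.359
3 -1 -3.916 -0.651
4 -1 -4.550 -0.588
5 -1 -4.824 -0.784
6 1 -1.733 -0.735
7 1 -0.431 0.008
8 1 1.268 -0.112

(exact arithmetic carried between steps; '≈' marks a value shown rounded to 6 d.p. or computed from one; I and e_prev carry over from the previous line; the table rounds u and y to 3 d.p., halves away from zero)
n=0: y=0, sp=-1, e=sp−y=-1; I=-1, D=e−e_prev=-1; u=1/4·(-1)+3/2·(-1)+0·(-1)=-1.75; next y=-3/5·0+1/4·(-1.75)=-0.4375
n=1: y=-0.4375, sp=-1, e=sp−y=-0.5625; I=-1.5625, D=e−e_prev=0.4375; u=1/4·(-0.5625)+3/2·(-1.5625)+0·0.4375=-2.484375; next y=-3/5·(-0.4375)+1/4·(-2.484375)≈-0.358594
n=2: y≈-0.358594, sp=-1, e=sp−y≈-0.641406; I≈-2.203906, D=e−e_prev≈-0.078906; u=1/4·(-0.641406)+3/2·(-2.203906)+0·(-0.078906)≈-3.466211; next y=-3/5·(-0.358594)+1/4·(-3.466211)≈-0.651396
n=3: y≈-0.651396, sp=-1, e=sp−y≈-0.348604; I≈-2.552510, D=e−e_prev≈0.292803; u=1/4·(-0.348604)+3/2·(-2.552510)+0·0.292803≈-3.915916; next y=-3/5·(-0.651396)+1/4·(-3.915916)≈-0.588141
n=4: y≈-0.588141, sp=-1, e=sp−y≈-0.411859; I≈-2.964369, D=e−e_prev≈-0.063255; u=1/4·(-0.411859)+3/2·(-2.964369)+0·(-0.063255)≈-4.549518; next y=-3/5·(-0.588141)+1/4·(-4.549518)≈-0.784495
n=5: y≈-0.784495, sp=-1, e=sp−y≈-0.215505; I≈-3.179874, D=e−e_prev≈0.196354; u=1/4·(-0.215505)+3/2·(-3.179874)+0·0.196354≈-4.823687; next y=-3/5·(-0.784495)+1/4·(-4.823687)≈-0.735225
n=6: y≈-0.735225, sp=1, e=sp−y≈1.735225; I≈-1.444649, D=e−e_prev≈1.950730; u=1/4·1.735225+3/2·(-1.444649)+0·1.950730≈-1.733167; next y=-3/5·(-0.735225)+1/4·(-1.733167)≈0.007843
n=7: y≈0.007843, sp=1, e=sp−y≈0.992157; I≈-0.452492, D=e−e_prev≈-0.743068; u=1/4·0.992157+3/2·(-0.452492)+0·(-0.743068)≈-0.430699; next y=-3/5·0.007843+1/4·(-0.430699)≈-0.112381
n=8: y≈-0.112381, sp=1, e=sp−y≈1.112381; I≈0.659888, D=e−e_prev≈0.120224; u=1/4·1.112381+3/2·0.659888+0·0.120224≈1.267928; next y=-3/5·(-0.112381)+1/4·1.267928≈0.384410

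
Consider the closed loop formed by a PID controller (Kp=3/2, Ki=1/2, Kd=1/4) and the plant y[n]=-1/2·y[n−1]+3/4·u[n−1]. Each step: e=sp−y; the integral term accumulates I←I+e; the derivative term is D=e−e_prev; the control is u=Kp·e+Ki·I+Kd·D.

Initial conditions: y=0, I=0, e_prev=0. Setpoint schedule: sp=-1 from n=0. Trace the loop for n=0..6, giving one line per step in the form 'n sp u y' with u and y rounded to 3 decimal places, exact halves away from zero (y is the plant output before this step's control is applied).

(exact arithmetic carried between steps; '≈' marks a value shown rounded to 6 d.p. or computed from one; I and e_prev carry over from the previous line; the table rounds u and y to 3 d.p., halves away from zero)
n=0: y=0, sp=-1, e=sp−y=-1; I=-1, D=e−e_prev=-1; u=3/2·(-1)+1/2·(-1)+1/4·(-1)=-2.25; next y=-1/2·0+3/4·(-2.25)=-1.6875
n=1: y=-1.6875, sp=-1, e=sp−y=0.6875; I=-0.3125, D=e−e_prev=1.6875; u=3/2·0.6875+1/2·(-0.3125)+1/4·1.6875=1.296875; next y=-1/2·(-1.6875)+3/4·1.296875≈1.816406
n=2: y≈1.816406, sp=-1, e=sp−y≈-2.816406; I≈-3.128906, D=e−e_prev≈-3.503906; u=3/2·(-2.816406)+1/2·(-3.128906)+1/4·(-3.503906)≈-6.665039; next y=-1/2·1.816406+3/4·(-6.665039)≈-5.906982
n=3: y≈-5.906982, sp=-1, e=sp−y≈4.906982; I≈1.778076, D=e−e_prev≈7.723389; u=3/2·4.906982+1/2·1.778076+1/4·7.723389≈10.180359; next y=-1/2·(-5.906982)+3/4·10.180359≈10.588760
n=4: y≈10.588760, sp=-1, e=sp−y≈-11.588760; I≈-9.810684, D=e−e_prev≈-16.495743; u=3/2·(-11.588760)+1/2·(-9.810684)+1/4·(-16.495743)≈-26.412418; next y=-1/2·10.588760+3/4·(-26.412418)≈-25.103694
n=5: y≈-25.103694, sp=-1, e=sp−y≈24.103694; I≈14.293010, D=e−e_prev≈35.692454; u=3/2·24.103694+1/2·14.293010+1/4·35.692454≈52.225159; next y=-1/2·(-25.103694)+3/4·52.225159≈51.720717
n=6: y≈51.720717, sp=-1, e=sp−y≈-52.720717; I≈-38.427707, D=e−e_prev≈-76.824410; u=3/2·(-52.720717)+1/2·(-38.427707)+1/4·(-76.824410)≈-117.501031; next y=-1/2·51.720717+3/4·(-117.501031)≈-113.986131

0 -1 -2.250 0.000
1 -1 1.297 -1.688
2 -1 -6.665 1.816
3 -1 10.180 -5.907
4 -1 -26.412 10.589
5 -1 52.225 -25.104
6 -1 -117.501 51.721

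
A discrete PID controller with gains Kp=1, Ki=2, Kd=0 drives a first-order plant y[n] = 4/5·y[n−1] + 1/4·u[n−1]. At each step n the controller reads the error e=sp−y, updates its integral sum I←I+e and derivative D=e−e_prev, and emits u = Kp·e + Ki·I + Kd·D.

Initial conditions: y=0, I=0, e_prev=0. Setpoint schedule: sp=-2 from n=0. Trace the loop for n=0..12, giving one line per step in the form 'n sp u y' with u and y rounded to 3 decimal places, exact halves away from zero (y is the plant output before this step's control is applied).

0 -2 -6.000 0.000
1 -2 -5.500 -1.500
2 -2 -3.275 -2.575
3 -2 -1.214 -2.879
4 -2 -0.273 -2.606
5 -2 -0.419 -2.153
6 -2 -1.090 -1.828
7 -2 -1.714 -1.735
8 -2 -2.000 -1.816
9 -2 -1.957 -1.953
10 -2 -1.755 -2.052
11 -2 -1.566 -2.080
12 -2 -1.479 -2.056

(exact arithmetic carried between steps; '≈' marks a value shown rounded to 6 d.p. or computed from one; I and e_prev carry over from the previous line; the table rounds u and y to 3 d.p., halves away from zero)
n=0: y=0, sp=-2, e=sp−y=-2; I=-2, D=e−e_prev=-2; u=1·(-2)+2·(-2)+0·(-2)=-6; next y=4/5·0+1/4·(-6)=-1.5
n=1: y=-1.5, sp=-2, e=sp−y=-0.5; I=-2.5, D=e−e_prev=1.5; u=1·(-0.5)+2·(-2.5)+0·1.5=-5.5; next y=4/5·(-1.5)+1/4·(-5.5)=-2.575
n=2: y=-2.575, sp=-2, e=sp−y=0.575; I=-1.925, D=e−e_prev=1.075; u=1·0.575+2·(-1.925)+0·1.075=-3.275; next y=4/5·(-2.575)+1/4·(-3.275)=-2.87875
n=3: y=-2.87875, sp=-2, e=sp−y=0.87875; I=-1.04625, D=e−e_prev=0.30375; u=1·0.87875+2·(-1.04625)+0·0.30375=-1.21375; next y=4/5·(-2.87875)+1/4·(-1.21375)≈-2.606438
n=4: y≈-2.606438, sp=-2, e=sp−y≈0.606438; I≈-0.439813, D=e−e_prev≈-0.272313; u=1·0.606438+2·(-0.439813)+0·(-0.272313)≈-0.273188; next y=4/5·(-2.606438)+1/4·(-0.273188)≈-2.153447
n=5: y≈-2.153447, sp=-2, e=sp−y≈0.153447; I≈-0.286366, D=e−e_prev≈-0.452991; u=1·0.153447+2·(-0.286366)+0·(-0.452991)≈-0.419284; next y=4/5·(-2.153447)+1/4·(-0.419284)≈-1.827579
n=6: y≈-1.827579, sp=-2, e=sp−y≈-0.172421; I≈-0.458787, D=e−e_prev≈-0.325868; u=1·(-0.172421)+2·(-0.458787)+0·(-0.325868)≈-1.089995; next y=4/5·(-1.827579)+1/4·(-1.089995)≈-1.734562
n=7: y≈-1.734562, sp=-2, e=sp−y≈-0.265438; I≈-0.724225, D=e−e_prev≈-0.093017; u=1·(-0.265438)+2·(-0.724225)+0·(-0.093017)≈-1.713889; next y=4/5·(-1.734562)+1/4·(-1.713889)≈-1.816122
n=8: y≈-1.816122, sp=-2, e=sp−y≈-0.183878; I≈-0.908104, D=e−e_prev≈0.081560; u=1·(-0.183878)+2·(-0.908104)+0·0.081560≈-2.000086; next y=4/5·(-1.816122)+1/4·(-2.000086)≈-1.952919
n=9: y≈-1.952919, sp=-2, e=sp−y≈-0.047081; I≈-0.955185, D=e−e_prev≈0.136797; u=1·(-0.047081)+2·(-0.955185)+0·0.136797≈-1.957451; next y=4/5·(-1.952919)+1/4·(-1.957451)≈-2.051698
n=10: y≈-2.051698, sp=-2, e=sp−y≈0.051698; I≈-0.903487, D=e−e_prev≈0.098779; u=1·0.051698+2·(-0.903487)+0·0.098779≈-1.755277; next y=4/5·(-2.051698)+1/4·(-1.755277)≈-2.080177
n=11: y≈-2.080177, sp=-2, e=sp−y≈0.080177; I≈-0.823310, D=e−e_prev≈0.028480; u=1·0.080177+2·(-0.823310)+0·0.028480≈-1.566442; next y=4/5·(-2.080177)+1/4·(-1.566442)≈-2.055752
n=12: y≈-2.055752, sp=-2, e=sp−y≈0.055752; I≈-0.767557, D=e−e_prev≈-0.024425; u=1·0.055752+2·(-0.767557)+0·(-0.024425)≈-1.479362; next y=4/5·(-2.055752)+1/4·(-1.479362)≈-2.014443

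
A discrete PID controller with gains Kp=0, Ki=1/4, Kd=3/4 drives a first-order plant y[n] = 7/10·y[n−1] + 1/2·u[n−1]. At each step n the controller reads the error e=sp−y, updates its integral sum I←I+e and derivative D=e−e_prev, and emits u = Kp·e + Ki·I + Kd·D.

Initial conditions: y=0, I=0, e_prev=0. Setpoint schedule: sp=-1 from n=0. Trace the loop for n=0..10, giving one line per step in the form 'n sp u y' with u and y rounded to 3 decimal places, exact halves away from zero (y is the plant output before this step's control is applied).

0 -1 -1.000 0.000
1 -1 0.000 -0.500
2 -1 -0.650 -0.350
3 -1 -0.480 -0.570
4 -1 -0.684 -0.639
5 -1 -0.675 -0.789
6 -1 -0.740 -0.890
7 -1 -0.740 -0.993
8 -1 -0.747 -1.065
9 -1 -0.731 -1.119
10 -1 -0.712 -1.149

(exact arithmetic carried between steps; '≈' marks a value shown rounded to 6 d.p. or computed from one; I and e_prev carry over from the previous line; the table rounds u and y to 3 d.p., halves away from zero)
n=0: y=0, sp=-1, e=sp−y=-1; I=-1, D=e−e_prev=-1; u=0·(-1)+1/4·(-1)+3/4·(-1)=-1; next y=7/10·0+1/2·(-1)=-0.5
n=1: y=-0.5, sp=-1, e=sp−y=-0.5; I=-1.5, D=e−e_prev=0.5; u=0·(-0.5)+1/4·(-1.5)+3/4·0.5=0; next y=7/10·(-0.5)+1/2·0=-0.35
n=2: y=-0.35, sp=-1, e=sp−y=-0.65; I=-2.15, D=e−e_prev=-0.15; u=0·(-0.65)+1/4·(-2.15)+3/4·(-0.15)=-0.65; next y=7/10·(-0.35)+1/2·(-0.65)=-0.57
n=3: y=-0.57, sp=-1, e=sp−y=-0.43; I=-2.58, D=e−e_prev=0.22; u=0·(-0.43)+1/4·(-2.58)+3/4·0.22=-0.48; next y=7/10·(-0.57)+1/2·(-0.48)=-0.639
n=4: y=-0.639, sp=-1, e=sp−y=-0.361; I=-2.941, D=e−e_prev=0.069; u=0·(-0.361)+1/4·(-2.941)+3/4·0.069=-0.6835; next y=7/10·(-0.639)+1/2·(-0.6835)=-0.78905
n=5: y=-0.78905, sp=-1, e=sp−y=-0.21095; I=-3.15195, D=e−e_prev=0.15005; u=0·(-0.21095)+1/4·(-3.15195)+3/4·0.15005=-0.67545; next y=7/10·(-0.78905)+1/2·(-0.67545)=-0.89006
n=6: y=-0.89006, sp=-1, e=sp−y=-0.10994; I=-3.26189, D=e−e_prev=0.10101; u=0·(-0.10994)+1/4·(-3.26189)+3/4·0.10101=-0.739715; next y=7/10·(-0.89006)+1/2·(-0.739715)≈-0.992900
n=7: y≈-0.992900, sp=-1, e=sp−y≈-0.007101; I≈-3.268991, D=e−e_prev≈0.102840; u=0·(-0.007101)+1/4·(-3.268991)+3/4·0.102840≈-0.740118; next y=7/10·(-0.992900)+1/2·(-0.740118)≈-1.065089
n=8: y≈-1.065089, sp=-1, e=sp−y≈0.065089; I≈-3.203902, D=e−e_prev≈0.072189; u=0·0.065089+1/4·(-3.203902)+3/4·0.072189≈-0.746834; next y=7/10·(-1.065089)+1/2·(-0.746834)≈-1.118979
n=9: y≈-1.118979, sp=-1, e=sp−y≈0.118979; I≈-3.084923, D=e−e_prev≈0.053890; u=0·0.118979+1/4·(-3.084923)+3/4·0.053890≈-0.730813; next y=7/10·(-1.118979)+1/2·(-0.730813)≈-1.148692
n=10: y≈-1.148692, sp=-1, e=sp−y≈0.148692; I≈-2.936231, D=e−e_prev≈0.029713; u=0·0.148692+1/4·(-2.936231)+3/4·0.029713≈-0.711773; next y=7/10·(-1.148692)+1/2·(-0.711773)≈-1.159971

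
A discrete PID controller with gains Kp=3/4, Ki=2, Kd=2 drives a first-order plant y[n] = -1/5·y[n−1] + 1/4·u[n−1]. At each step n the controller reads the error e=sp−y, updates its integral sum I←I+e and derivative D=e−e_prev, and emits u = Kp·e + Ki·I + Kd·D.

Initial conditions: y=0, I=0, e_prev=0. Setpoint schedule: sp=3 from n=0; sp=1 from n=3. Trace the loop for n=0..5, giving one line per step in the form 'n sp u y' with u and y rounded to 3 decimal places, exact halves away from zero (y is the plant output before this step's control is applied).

(exact arithmetic carried between steps; '≈' marks a value shown rounded to 6 d.p. or computed from one; I and e_prev carry over from the previous line; the table rounds u and y to 3 d.p., halves away from zero)
n=0: y=0, sp=3, e=sp−y=3; I=3, D=e−e_prev=3; u=3/4·3+2·3+2·3=14.25; next y=-1/5·0+1/4·14.25=3.5625
n=1: y=3.5625, sp=3, e=sp−y=-0.5625; I=2.4375, D=e−e_prev=-3.5625; u=3/4·(-0.5625)+2·2.4375+2·(-3.5625)=-2.671875; next y=-1/5·3.5625+1/4·(-2.671875)≈-1.380469
n=2: y≈-1.380469, sp=3, e=sp−y≈4.380469; I≈6.817969, D=e−e_prev≈4.942969; u=3/4·4.380469+2·6.817969+2·4.942969≈26.807227; next y=-1/5·(-1.380469)+1/4·26.807227≈6.977900
n=3: y≈6.977900, sp=1, e=sp−y≈-5.977900; I≈0.840068, D=e−e_prev≈-10.358369; u=3/4·(-5.977900)+2·0.840068+2·(-10.358369)≈-23.520027; next y=-1/5·6.977900+1/4·(-23.520027)≈-7.275587
n=4: y≈-7.275587, sp=1, e=sp−y≈8.275587; I≈9.115655, D=e−e_prev≈14.253487; u=3/4·8.275587+2·9.115655+2·14.253487≈52.944975; next y=-1/5·(-7.275587)+1/4·52.944975≈14.691361
n=5: y≈14.691361, sp=1, e=sp−y≈-13.691361; I≈-4.575706, D=e−e_prev≈-21.966948; u=3/4·(-13.691361)+2·(-4.575706)+2·(-21.966948)≈-63.353828; next y=-1/5·14.691361+1/4·(-63.353828)≈-18.776729

0 3 14.250 0.000
1 3 -2.672 3.563
2 3 26.807 -1.380
3 1 -23.520 6.978
4 1 52.945 -7.276
5 1 -63.354 14.691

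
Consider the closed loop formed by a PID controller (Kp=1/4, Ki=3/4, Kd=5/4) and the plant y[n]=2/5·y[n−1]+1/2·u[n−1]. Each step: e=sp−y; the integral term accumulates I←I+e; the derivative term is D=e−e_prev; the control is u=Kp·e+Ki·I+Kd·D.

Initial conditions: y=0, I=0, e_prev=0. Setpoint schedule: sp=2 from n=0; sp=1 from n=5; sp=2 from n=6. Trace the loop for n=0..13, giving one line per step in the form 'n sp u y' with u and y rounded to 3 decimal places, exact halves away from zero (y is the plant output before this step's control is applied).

(exact arithmetic carried between steps; '≈' marks a value shown rounded to 6 d.p. or computed from one; I and e_prev carry over from the previous line; the table rounds u and y to 3 d.p., halves away from zero)
n=0: y=0, sp=2, e=sp−y=2; I=2, D=e−e_prev=2; u=1/4·2+3/4·2+5/4·2=4.5; next y=2/5·0+1/2·4.5=2.25
n=1: y=2.25, sp=2, e=sp−y=-0.25; I=1.75, D=e−e_prev=-2.25; u=1/4·(-0.25)+3/4·1.75+5/4·(-2.25)=-1.5625; next y=2/5·2.25+1/2·(-1.5625)=0.11875
n=2: y=0.11875, sp=2, e=sp−y=1.88125; I=3.63125, D=e−e_prev=2.13125; u=1/4·1.88125+3/4·3.63125+5/4·2.13125≈5.857813; next y=2/5·0.11875+1/2·5.857813≈2.976406
n=3: y≈2.976406, sp=2, e=sp−y≈-0.976406; I≈2.654844, D=e−e_prev≈-2.857656; u=1/4·(-0.976406)+3/4·2.654844+5/4·(-2.857656)≈-1.825039; next y=2/5·2.976406+1/2·(-1.825039)≈0.278043
n=4: y≈0.278043, sp=2, e=sp−y≈1.721957; I≈4.376801, D=e−e_prev≈2.698363; u=1/4·1.721957+3/4·4.376801+5/4·2.698363≈7.086044; next y=2/5·0.278043+1/2·7.086044≈3.654239
n=5: y≈3.654239, sp=1, e=sp−y≈-2.654239; I≈1.722562, D=e−e_prev≈-4.376196; u=1/4·(-2.654239)+3/4·1.722562+5/4·(-4.376196)≈-4.841884; next y=2/5·3.654239+1/2·(-4.841884)≈-0.959246
n=6: y≈-0.959246, sp=2, e=sp−y≈2.959246; I≈4.681808, D=e−e_prev≈5.613485; u=1/4·2.959246+3/4·4.681808+5/4·5.613485≈11.268024; next y=2/5·(-0.959246)+1/2·11.268024≈5.250314
n=7: y≈5.250314, sp=2, e=sp−y≈-3.250314; I≈1.431494, D=e−e_prev≈-6.209560; u=1/4·(-3.250314)+3/4·1.431494+5/4·(-6.209560)≈-7.500908; next y=2/5·5.250314+1/2·(-7.500908)≈-1.650328
n=8: y≈-1.650328, sp=2, e=sp−y≈3.650328; I≈5.081823, D=e−e_prev≈6.900642; u=1/4·3.650328+3/4·5.081823+5/4·6.900642≈13.349751; next y=2/5·(-1.650328)+1/2·13.349751≈6.014744
n=9: y≈6.014744, sp=2, e=sp−y≈-4.014744; I≈1.067078, D=e−e_prev≈-7.665073; u=1/4·(-4.014744)+3/4·1.067078+5/4·(-7.665073)≈-9.784718; next y=2/5·6.014744+1/2·(-9.784718)≈-2.486461
n=10: y≈-2.486461, sp=2, e=sp−y≈4.486461; I≈5.553540, D=e−e_prev≈8.501206; u=1/4·4.486461+3/4·5.553540+5/4·8.501206≈15.913277; next y=2/5·(-2.486461)+1/2·15.913277≈6.962054
n=11: y≈6.962054, sp=2, e=sp−y≈-4.962054; I≈0.591486, D=e−e_prev≈-9.448515; u=1/4·(-4.962054)+3/4·0.591486+5/4·(-9.448515)≈-12.607544; next y=2/5·6.962054+1/2·(-12.607544)≈-3.518950
n=12: y≈-3.518950, sp=2, e=sp−y≈5.518950; I≈6.110436, D=e−e_prev≈10.481004; u=1/4·5.518950+3/4·6.110436+5/4·10.481004≈19.063820; next y=2/5·(-3.518950)+1/2·19.063820≈8.124330
n=13: y≈8.124330, sp=2, e=sp−y≈-6.124330; I≈-0.013894, D=e−e_prev≈-11.643280; u=1/4·(-6.124330)+3/4·(-0.013894)+5/4·(-11.643280)≈-16.095603; next y=2/5·8.124330+1/2·(-16.095603)≈-4.798070

0 2 4.500 0.000
1 2 -1.563 2.250
2 2 5.858 0.119
3 2 -1.825 2.976
4 2 7.086 0.278
5 1 -4.842 3.654
6 2 11.268 -0.959
7 2 -7.501 5.250
8 2 13.350 -1.650
9 2 -9.785 6.015
10 2 15.913 -2.486
11 2 -12.608 6.962
12 2 19.064 -3.519
13 2 -16.096 8.124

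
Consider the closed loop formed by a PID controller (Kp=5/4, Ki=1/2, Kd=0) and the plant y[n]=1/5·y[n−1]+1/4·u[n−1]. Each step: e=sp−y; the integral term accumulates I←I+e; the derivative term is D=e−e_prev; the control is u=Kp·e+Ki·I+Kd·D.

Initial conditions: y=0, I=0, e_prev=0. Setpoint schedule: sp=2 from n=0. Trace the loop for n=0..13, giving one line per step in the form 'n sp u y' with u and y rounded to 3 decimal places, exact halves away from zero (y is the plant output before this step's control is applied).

(exact arithmetic carried between steps; '≈' marks a value shown rounded to 6 d.p. or computed from one; I and e_prev carry over from the previous line; the table rounds u and y to 3 d.p., halves away from zero)
n=0: y=0, sp=2, e=sp−y=2; I=2, D=e−e_prev=2; u=5/4·2+1/2·2+0·2=3.5; next y=1/5·0+1/4·3.5=0.875
n=1: y=0.875, sp=2, e=sp−y=1.125; I=3.125, D=e−e_prev=-0.875; u=5/4·1.125+1/2·3.125+0·(-0.875)=2.96875; next y=1/5·0.875+1/4·2.96875≈0.917188
n=2: y≈0.917188, sp=2, e=sp−y≈1.082813; I≈4.207813, D=e−e_prev≈-0.042188; u=5/4·1.082813+1/2·4.207813+0·(-0.042188)≈3.457422; next y=1/5·0.917188+1/4·3.457422≈1.047793
n=3: y≈1.047793, sp=2, e=sp−y≈0.952207; I≈5.160020, D=e−e_prev≈-0.130605; u=5/4·0.952207+1/2·5.160020+0·(-0.130605)≈3.770269; next y=1/5·1.047793+1/4·3.770269≈1.152126
n=4: y≈1.152126, sp=2, e=sp−y≈0.847874; I≈6.007894, D=e−e_prev≈-0.104333; u=5/4·0.847874+1/2·6.007894+0·(-0.104333)≈4.063790; next y=1/5·1.152126+1/4·4.063790≈1.246373
n=5: y≈1.246373, sp=2, e=sp−y≈0.753627; I≈6.761521, D=e−e_prev≈-0.094247; u=5/4·0.753627+1/2·6.761521+0·(-0.094247)≈4.322795; next y=1/5·1.246373+1/4·4.322795≈1.329973
n=6: y≈1.329973, sp=2, e=sp−y≈0.670027; I≈7.431548, D=e−e_prev≈-0.083601; u=5/4·0.670027+1/2·7.431548+0·(-0.083601)≈4.553307; next y=1/5·1.329973+1/4·4.553307≈1.404322
n=7: y≈1.404322, sp=2, e=sp−y≈0.595678; I≈8.027226, D=e−e_prev≈-0.074348; u=5/4·0.595678+1/2·8.027226+0·(-0.074348)≈4.758211; next y=1/5·1.404322+1/4·4.758211≈1.470417
n=8: y≈1.470417, sp=2, e=sp−y≈0.529583; I≈8.556809, D=e−e_prev≈-0.066096; u=5/4·0.529583+1/2·8.556809+0·(-0.066096)≈4.940383; next y=1/5·1.470417+1/4·4.940383≈1.529179
n=9: y≈1.529179, sp=2, e=sp−y≈0.470821; I≈9.027630, D=e−e_prev≈-0.058762; u=5/4·0.470821+1/2·9.027630+0·(-0.058762)≈5.102341; next y=1/5·1.529179+1/4·5.102341≈1.581421
n=10: y≈1.581421, sp=2, e=sp−y≈0.418579; I≈9.446209, D=e−e_prev≈-0.052242; u=5/4·0.418579+1/2·9.446209+0·(-0.052242)≈5.246328; next y=1/5·1.581421+1/4·5.246328≈1.627866
n=11: y≈1.627866, sp=2, e=sp−y≈0.372134; I≈9.818343, D=e−e_prev≈-0.046445; u=5/4·0.372134+1/2·9.818343+0·(-0.046445)≈5.374339; next y=1/5·1.627866+1/4·5.374339≈1.669158
n=12: y≈1.669158, sp=2, e=sp−y≈0.330842; I≈10.149185, D=e−e_prev≈-0.041292; u=5/4·0.330842+1/2·10.149185+0·(-0.041292)≈5.488145; next y=1/5·1.669158+1/4·5.488145≈1.705868
n=13: y≈1.705868, sp=2, e=sp−y≈0.294132; I≈10.443317, D=e−e_prev≈-0.036710; u=5/4·0.294132+1/2·10.443317+0·(-0.036710)≈5.589324; next y=1/5·1.705868+1/4·5.589324≈1.738504

0 2 3.500 0.000
1 2 2.969 0.875
2 2 3.457 0.917
3 2 3.770 1.048
4 2 4.064 1.152
5 2 4.323 1.246
6 2 4.553 1.330
7 2 4.758 1.404
8 2 4.940 1.470
9 2 5.102 1.529
10 2 5.246 1.581
11 2 5.374 1.628
12 2 5.488 1.669
13 2 5.589 1.706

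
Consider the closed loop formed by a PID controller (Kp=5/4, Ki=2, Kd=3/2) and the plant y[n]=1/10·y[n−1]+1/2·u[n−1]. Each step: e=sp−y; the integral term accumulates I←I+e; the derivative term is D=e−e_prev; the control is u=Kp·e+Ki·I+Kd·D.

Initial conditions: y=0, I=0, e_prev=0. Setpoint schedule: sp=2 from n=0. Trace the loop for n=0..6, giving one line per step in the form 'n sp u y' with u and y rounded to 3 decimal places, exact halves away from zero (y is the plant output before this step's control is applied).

0 2 9.500 0.000
1 2 -12.063 4.750
2 2 38.517 -5.556
3 2 -77.061 18.703
4 2 188.897 -36.660
5 2 -422.180 90.782
6 2 982.191 -202.012

(exact arithmetic carried between steps; '≈' marks a value shown rounded to 6 d.p. or computed from one; I and e_prev carry over from the previous line; the table rounds u and y to 3 d.p., halves away from zero)
n=0: y=0, sp=2, e=sp−y=2; I=2, D=e−e_prev=2; u=5/4·2+2·2+3/2·2=9.5; next y=1/10·0+1/2·9.5=4.75
n=1: y=4.75, sp=2, e=sp−y=-2.75; I=-0.75, D=e−e_prev=-4.75; u=5/4·(-2.75)+2·(-0.75)+3/2·(-4.75)=-12.0625; next y=1/10·4.75+1/2·(-12.0625)=-5.55625
n=2: y=-5.55625, sp=2, e=sp−y=7.55625; I=6.80625, D=e−e_prev=10.30625; u=5/4·7.55625+2·6.80625+3/2·10.30625≈38.517188; next y=1/10·(-5.55625)+1/2·38.517188≈18.702969
n=3: y≈18.702969, sp=2, e=sp−y≈-16.702969; I≈-9.896719, D=e−e_prev≈-24.259219; u=5/4·(-16.702969)+2·(-9.896719)+3/2·(-24.259219)≈-77.060977; next y=1/10·18.702969+1/2·(-77.060977)≈-36.660191
n=4: y≈-36.660191, sp=2, e=sp−y≈38.660191; I≈28.763473, D=e−e_prev≈55.363160; u=5/4·38.660191+2·28.763473+3/2·55.363160≈188.896925; next y=1/10·(-36.660191)+1/2·188.896925≈90.782443
n=5: y≈90.782443, sp=2, e=sp−y≈-88.782443; I≈-60.018971, D=e−e_prev≈-127.442635; u=5/4·(-88.782443)+2·(-60.018971)+3/2·(-127.442635)≈-422.179947; next y=1/10·90.782443+1/2·(-422.179947)≈-202.011729
n=6: y≈-202.011729, sp=2, e=sp−y≈204.011729; I≈143.992759, D=e−e_prev≈292.794173; u=5/4·204.011729+2·143.992759+3/2·292.794173≈982.191438; next y=1/10·(-202.011729)+1/2·982.191438≈470.894546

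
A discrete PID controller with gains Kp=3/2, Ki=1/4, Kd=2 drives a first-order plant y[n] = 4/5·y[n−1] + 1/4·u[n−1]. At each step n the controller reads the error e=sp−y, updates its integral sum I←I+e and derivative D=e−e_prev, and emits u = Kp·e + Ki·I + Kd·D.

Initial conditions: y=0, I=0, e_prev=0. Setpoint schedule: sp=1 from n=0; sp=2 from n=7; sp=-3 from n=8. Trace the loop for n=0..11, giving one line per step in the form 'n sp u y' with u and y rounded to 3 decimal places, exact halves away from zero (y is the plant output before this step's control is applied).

(exact arithmetic carried between steps; '≈' marks a value shown rounded to 6 d.p. or computed from one; I and e_prev carry over from the previous line; the table rounds u and y to 3 d.p., halves away from zero)
n=0: y=0, sp=1, e=sp−y=1; I=1, D=e−e_prev=1; u=3/2·1+1/4·1+2·1=3.75; next y=4/5·0+1/4·3.75=0.9375
n=1: y=0.9375, sp=1, e=sp−y=0.0625; I=1.0625, D=e−e_prev=-0.9375; u=3/2·0.0625+1/4·1.0625+2·(-0.9375)=-1.515625; next y=4/5·0.9375+1/4·(-1.515625)≈0.371094
n=2: y≈0.371094, sp=1, e=sp−y≈0.628906; I≈1.691406, D=e−e_prev≈0.566406; u=3/2·0.628906+1/4·1.691406+2·0.566406≈2.499023; next y=4/5·0.371094+1/4·2.499023≈0.921631
n=3: y≈0.921631, sp=1, e=sp−y≈0.078369; I≈1.769775, D=e−e_prev≈-0.550537; u=3/2·0.078369+1/4·1.769775+2·(-0.550537)≈-0.541077; next y=4/5·0.921631+1/4·(-0.541077)≈0.602036
n=4: y≈0.602036, sp=1, e=sp−y≈0.397964; I≈2.167740, D=e−e_prev≈0.319595; u=3/2·0.397964+1/4·2.167740+2·0.319595≈1.778072; next y=4/5·0.602036+1/4·1.778072≈0.926147
n=5: y≈0.926147, sp=1, e=sp−y≈0.073853; I≈2.241593, D=e−e_prev≈-0.324111; u=3/2·0.073853+1/4·2.241593+2·(-0.324111)≈0.022957; next y=4/5·0.926147+1/4·0.022957≈0.746656
n=6: y≈0.746656, sp=1, e=sp−y≈0.253344; I≈2.494937, D=e−e_prev≈0.179490; u=3/2·0.253344+1/4·2.494937+2·0.179490≈1.362730; next y=4/5·0.746656+1/4·1.362730≈0.938008
n=7: y≈0.938008, sp=2, e=sp−y≈1.061992; I≈3.556929, D=e−e_prev≈0.808649; u=3/2·1.061992+1/4·3.556929+2·0.808649≈4.099519; next y=4/5·0.938008+1/4·4.099519≈1.775286
n=8: y≈1.775286, sp=-3, e=sp−y≈-4.775286; I≈-1.218356, D=e−e_prev≈-5.837278; u=3/2·(-4.775286)+1/4·(-1.218356)+2·(-5.837278)≈-19.142074; next y=4/5·1.775286+1/4·(-19.142074)≈-3.365290
n=9: y≈-3.365290, sp=-3, e=sp−y≈0.365290; I≈-0.853066, D=e−e_prev≈5.140576; u=3/2·0.365290+1/4·(-0.853066)+2·5.140576≈10.615819; next y=4/5·(-3.365290)+1/4·10.615819≈-0.038277
n=10: y≈-0.038277, sp=-3, e=sp−y≈-2.961723; I≈-3.814789, D=e−e_prev≈-3.327013; u=3/2·(-2.961723)+1/4·(-3.814789)+2·(-3.327013)≈-12.050307; next y=4/5·(-0.038277)+1/4·(-12.050307)≈-3.043199
n=11: y≈-3.043199, sp=-3, e=sp−y≈0.043199; I≈-3.771591, D=e−e_prev≈3.004921; u=3/2·0.043199+1/4·(-3.771591)+2·3.004921≈5.131743; next y=4/5·(-3.043199)+1/4·5.131743≈-1.151623

0 1 3.750 0.000
1 1 -1.516 0.938
2 1 2.499 0.371
3 1 -0.541 0.922
4 1 1.778 0.602
5 1 0.023 0.926
6 1 1.363 0.747
7 2 4.100 0.938
8 -3 -19.142 1.775
9 -3 10.616 -3.365
10 -3 -12.050 -0.038
11 -3 5.132 -3.043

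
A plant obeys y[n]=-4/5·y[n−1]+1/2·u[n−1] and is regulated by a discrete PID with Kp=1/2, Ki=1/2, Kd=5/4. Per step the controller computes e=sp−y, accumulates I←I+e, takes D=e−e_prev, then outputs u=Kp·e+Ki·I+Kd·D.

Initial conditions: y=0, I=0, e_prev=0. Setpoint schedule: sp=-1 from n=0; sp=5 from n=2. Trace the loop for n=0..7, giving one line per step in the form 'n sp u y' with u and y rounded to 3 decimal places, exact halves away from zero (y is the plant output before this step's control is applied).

0 -1 -2.250 0.000
1 -1 1.031 -1.125
2 5 7.471 1.416
3 5 2.267 2.603
4 5 12.942 -0.949
5 5 -6.926 7.230
6 5 39.255 -9.247
7 5 -55.828 27.025

(exact arithmetic carried between steps; '≈' marks a value shown rounded to 6 d.p. or computed from one; I and e_prev carry over from the previous line; the table rounds u and y to 3 d.p., halves away from zero)
n=0: y=0, sp=-1, e=sp−y=-1; I=-1, D=e−e_prev=-1; u=1/2·(-1)+1/2·(-1)+5/4·(-1)=-2.25; next y=-4/5·0+1/2·(-2.25)=-1.125
n=1: y=-1.125, sp=-1, e=sp−y=0.125; I=-0.875, D=e−e_prev=1.125; u=1/2·0.125+1/2·(-0.875)+5/4·1.125=1.03125; next y=-4/5·(-1.125)+1/2·1.03125=1.415625
n=2: y=1.415625, sp=5, e=sp−y=3.584375; I=2.709375, D=e−e_prev=3.459375; u=1/2·3.584375+1/2·2.709375+5/4·3.459375≈7.471094; next y=-4/5·1.415625+1/2·7.471094≈2.603047
n=3: y≈2.603047, sp=5, e=sp−y≈2.396953; I≈5.106328, D=e−e_prev≈-1.187422; u=1/2·2.396953+1/2·5.106328+5/4·(-1.187422)≈2.267363; next y=-4/5·2.603047+1/2·2.267363≈-0.948756
n=4: y≈-0.948756, sp=5, e=sp−y≈5.948756; I≈11.055084, D=e−e_prev≈3.551803; u=1/2·5.948756+1/2·11.055084+5/4·3.551803≈12.941673; next y=-4/5·(-0.948756)+1/2·12.941673≈7.229841
n=5: y≈7.229841, sp=5, e=sp−y≈-2.229841; I≈8.825243, D=e−e_prev≈-8.178597; u=1/2·(-2.229841)+1/2·8.825243+5/4·(-8.178597)≈-6.925546; next y=-4/5·7.229841+1/2·(-6.925546)≈-9.246646
n=6: y≈-9.246646, sp=5, e=sp−y≈14.246646; I≈23.071889, D=e−e_prev≈16.476487; u=1/2·14.246646+1/2·23.071889+5/4·16.476487≈39.254877; next y=-4/5·(-9.246646)+1/2·39.254877≈27.024755
n=7: y≈27.024755, sp=5, e=sp−y≈-22.024755; I≈1.047134, D=e−e_prev≈-36.271401; u=1/2·(-22.024755)+1/2·1.047134+5/4·(-36.271401)≈-55.828062; next y=-4/5·27.024755+1/2·(-55.828062)≈-49.533835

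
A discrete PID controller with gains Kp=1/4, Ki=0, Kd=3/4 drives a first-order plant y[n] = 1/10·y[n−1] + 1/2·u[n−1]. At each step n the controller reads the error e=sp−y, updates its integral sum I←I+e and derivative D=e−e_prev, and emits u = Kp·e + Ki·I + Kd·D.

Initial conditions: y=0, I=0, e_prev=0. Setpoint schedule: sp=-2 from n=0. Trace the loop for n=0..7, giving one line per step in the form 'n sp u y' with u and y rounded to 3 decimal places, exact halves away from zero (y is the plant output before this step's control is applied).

0 -2 -2.000 0.000
1 -2 0.500 -1.000
2 -2 -1.400 0.150
3 -2 0.298 -0.685
4 -2 -1.094 0.080
5 -2 0.099 -0.539
6 -2 -0.900 -0.004
7 -2 -0.053 -0.450

(exact arithmetic carried between steps; '≈' marks a value shown rounded to 6 d.p. or computed from one; I and e_prev carry over from the previous line; the table rounds u and y to 3 d.p., halves away from zero)
n=0: y=0, sp=-2, e=sp−y=-2; I=-2, D=e−e_prev=-2; u=1/4·(-2)+0·(-2)+3/4·(-2)=-2; next y=1/10·0+1/2·(-2)=-1
n=1: y=-1, sp=-2, e=sp−y=-1; I=-3, D=e−e_prev=1; u=1/4·(-1)+0·(-3)+3/4·1=0.5; next y=1/10·(-1)+1/2·0.5=0.15
n=2: y=0.15, sp=-2, e=sp−y=-2.15; I=-5.15, D=e−e_prev=-1.15; u=1/4·(-2.15)+0·(-5.15)+3/4·(-1.15)=-1.4; next y=1/10·0.15+1/2·(-1.4)=-0.685
n=3: y=-0.685, sp=-2, e=sp−y=-1.315; I=-6.465, D=e−e_prev=0.835; u=1/4·(-1.315)+0·(-6.465)+3/4·0.835=0.2975; next y=1/10·(-0.685)+1/2·0.2975=0.08025
n=4: y=0.08025, sp=-2, e=sp−y=-2.08025; I=-8.54525, D=e−e_prev=-0.76525; u=1/4·(-2.08025)+0·(-8.54525)+3/4·(-0.76525)=-1.094; next y=1/10·0.08025+1/2·(-1.094)=-0.538975
n=5: y=-0.538975, sp=-2, e=sp−y=-1.461025; I=-10.006275, D=e−e_prev=0.619225; u=1/4·(-1.461025)+0·(-10.006275)+3/4·0.619225≈0.099163; next y=1/10·(-0.538975)+1/2·0.099163≈-0.004316
n=6: y≈-0.004316, sp=-2, e=sp−y≈-1.995684; I≈-12.001959, D=e−e_prev≈-0.534659; u=1/4·(-1.995684)+0·(-12.001959)+3/4·(-0.534659)≈-0.899915; next y=1/10·(-0.004316)+1/2·(-0.899915)≈-0.450389
n=7: y≈-0.450389, sp=-2, e=sp−y≈-1.549611; I≈-13.551570, D=e−e_prev≈0.446073; u=1/4·(-1.549611)+0·(-13.551570)+3/4·0.446073≈-0.052848; next y=1/10·(-0.450389)+1/2·(-0.052848)≈-0.071463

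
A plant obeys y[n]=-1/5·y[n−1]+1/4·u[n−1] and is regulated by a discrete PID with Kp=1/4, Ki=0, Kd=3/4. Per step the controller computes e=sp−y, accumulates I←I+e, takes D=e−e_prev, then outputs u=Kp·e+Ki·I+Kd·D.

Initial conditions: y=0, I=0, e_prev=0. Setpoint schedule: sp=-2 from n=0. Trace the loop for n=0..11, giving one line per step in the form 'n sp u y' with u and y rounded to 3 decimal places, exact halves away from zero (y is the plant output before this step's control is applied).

(exact arithmetic carried between steps; '≈' marks a value shown rounded to 6 d.p. or computed from one; I and e_prev carry over from the previous line; the table rounds u and y to 3 d.p., halves away from zero)
n=0: y=0, sp=-2, e=sp−y=-2; I=-2, D=e−e_prev=-2; u=1/4·(-2)+0·(-2)+3/4·(-2)=-2; next y=-1/5·0+1/4·(-2)=-0.5
n=1: y=-0.5, sp=-2, e=sp−y=-1.5; I=-3.5, D=e−e_prev=0.5; u=1/4·(-1.5)+0·(-3.5)+3/4·0.5=0; next y=-1/5·(-0.5)+1/4·0=0.1
n=2: y=0.1, sp=-2, e=sp−y=-2.1; I=-5.6, D=e−e_prev=-0.6; u=1/4·(-2.1)+0·(-5.6)+3/4·(-0.6)=-0.975; next y=-1/5·0.1+1/4·(-0.975)=-0.26375
n=3: y=-0.26375, sp=-2, e=sp−y=-1.73625; I=-7.33625, D=e−e_prev=0.36375; u=1/4·(-1.73625)+0·(-7.33625)+3/4·0.36375=-0.16125; next y=-1/5·(-0.26375)+1/4·(-0.16125)≈0.012438
n=4: y≈0.012438, sp=-2, e=sp−y≈-2.012438; I≈-9.348688, D=e−e_prev≈-0.276188; u=1/4·(-2.012438)+0·(-9.348688)+3/4·(-0.276188)≈-0.71025; next y=-1/5·0.012438+1/4·(-0.71025)≈-0.18005
n=5: y=-0.18005, sp=-2, e=sp−y=-1.81995; I≈-11.168638, D=e−e_prev≈0.192488; u=1/4·(-1.81995)+0·(-11.168638)+3/4·0.192488≈-0.310622; next y=-1/5·(-0.18005)+1/4·(-0.310622)≈-0.041645
n=6: y≈-0.041645, sp=-2, e=sp−y≈-1.958355; I≈-13.126992, D=e−e_prev≈-0.138405; u=1/4·(-1.958355)+0·(-13.126992)+3/4·(-0.138405)≈-0.593392; next y=-1/5·(-0.041645)+1/4·(-0.593392)≈-0.140019
n=7: y≈-0.140019, sp=-2, e=sp−y≈-1.859981; I≈-14.986973, D=e−e_prev≈0.098373; u=1/4·(-1.859981)+0·(-14.986973)+3/4·0.098373≈-0.391215; next y=-1/5·(-0.140019)+1/4·(-0.391215)≈-0.069800
n=8: y≈-0.069800, sp=-2, e=sp−y≈-1.930200; I≈-16.917173, D=e−e_prev≈-0.070219; u=1/4·(-1.930200)+0·(-16.917173)+3/4·(-0.070219)≈-0.535214; next y=-1/5·(-0.069800)+1/4·(-0.535214)≈-0.119844
n=9: y≈-0.119844, sp=-2, e=sp−y≈-1.880156; I≈-18.797330, D=e−e_prev≈0.050044; u=1/4·(-1.880156)+0·(-18.797330)+3/4·0.050044≈-0.432506; next y=-1/5·(-0.119844)+1/4·(-0.432506)≈-0.084158
n=10: y≈-0.084158, sp=-2, e=sp−y≈-1.915842; I≈-20.713172, D=e−e_prev≈-0.035686; u=1/4·(-1.915842)+0·(-20.713172)+3/4·(-0.035686)≈-0.505725; next y=-1/5·(-0.084158)+1/4·(-0.505725)≈-0.109600
n=11: y≈-0.109600, sp=-2, e=sp−y≈-1.890400; I≈-22.603572, D=e−e_prev≈0.025442; u=1/4·(-1.890400)+0·(-22.603572)+3/4·0.025442≈-0.453519; next y=-1/5·(-0.109600)+1/4·(-0.453519)≈-0.091460

0 -2 -2.000 0.000
1 -2 0.000 -0.500
2 -2 -0.975 0.100
3 -2 -0.161 -0.264
4 -2 -0.710 0.012
5 -2 -0.311 -0.180
6 -2 -0.593 -0.042
7 -2 -0.391 -0.140
8 -2 -0.535 -0.070
9 -2 -0.433 -0.120
10 -2 -0.506 -0.084
11 -2 -0.454 -0.110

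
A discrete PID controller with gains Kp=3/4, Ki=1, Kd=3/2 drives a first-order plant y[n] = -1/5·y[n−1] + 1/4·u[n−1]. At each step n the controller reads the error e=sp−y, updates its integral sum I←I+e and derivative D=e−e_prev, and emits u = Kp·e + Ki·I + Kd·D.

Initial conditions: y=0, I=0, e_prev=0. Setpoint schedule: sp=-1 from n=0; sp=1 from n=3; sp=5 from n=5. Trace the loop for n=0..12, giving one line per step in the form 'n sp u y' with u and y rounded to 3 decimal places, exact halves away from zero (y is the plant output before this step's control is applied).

(exact arithmetic carried between steps; '≈' marks a value shown rounded to 6 d.p. or computed from one; I and e_prev carry over from the previous line; the table rounds u and y to 3 d.p., halves away from zero)
n=0: y=0, sp=-1, e=sp−y=-1; I=-1, D=e−e_prev=-1; u=3/4·(-1)+1·(-1)+3/2·(-1)=-3.25; next y=-1/5·0+1/4·(-3.25)=-0.8125
n=1: y=-0.8125, sp=-1, e=sp−y=-0.1875; I=-1.1875, D=e−e_prev=0.8125; u=3/4·(-0.1875)+1·(-1.1875)+3/2·0.8125=-0.109375; next y=-1/5·(-0.8125)+1/4·(-0.109375)≈0.135156
n=2: y≈0.135156, sp=-1, e=sp−y≈-1.135156; I≈-2.322656, D=e−e_prev≈-0.947656; u=3/4·(-1.135156)+1·(-2.322656)+3/2·(-0.947656)≈-4.595508; next y=-1/5·0.135156+1/4·(-4.595508)≈-1.175908
n=3: y≈-1.175908, sp=1, e=sp−y≈2.175908; I≈-0.146748, D=e−e_prev≈3.311064; u=3/4·2.175908+1·(-0.146748)+3/2·3.311064≈6.451780; next y=-1/5·(-1.175908)+1/4·6.451780≈1.848127
n=4: y≈1.848127, sp=1, e=sp−y≈-0.848127; I≈-0.994875, D=e−e_prev≈-3.024035; u=3/4·(-0.848127)+1·(-0.994875)+3/2·(-3.024035)≈-6.167022; next y=-1/5·1.848127+1/4·(-6.167022)≈-1.911381
n=5: y≈-1.911381, sp=5, e=sp−y≈6.911381; I≈5.916506, D=e−e_prev≈7.759507; u=3/4·6.911381+1·5.916506+3/2·7.759507≈22.739303; next y=-1/5·(-1.911381)+1/4·22.739303≈6.067102
n=6: y≈6.067102, sp=5, e=sp−y≈-1.067102; I≈4.849404, D=e−e_prev≈-7.978483; u=3/4·(-1.067102)+1·4.849404+3/2·(-7.978483)≈-7.918646; next y=-1/5·6.067102+1/4·(-7.918646)≈-3.193082
n=7: y≈-3.193082, sp=5, e=sp−y≈8.193082; I≈13.042486, D=e−e_prev≈9.260184; u=3/4·8.193082+1·13.042486+3/2·9.260184≈33.077573; next y=-1/5·(-3.193082)+1/4·33.077573≈8.908010
n=8: y≈8.908010, sp=5, e=sp−y≈-3.908010; I≈9.134477, D=e−e_prev≈-12.101091; u=3/4·(-3.908010)+1·9.134477+3/2·(-12.101091)≈-11.948168; next y=-1/5·8.908010+1/4·(-11.948168)≈-4.768644
n=9: y≈-4.768644, sp=5, e=sp−y≈9.768644; I≈18.903120, D=e−e_prev≈13.676654; u=3/4·9.768644+1·18.903120+3/2·13.676654≈46.744584; next y=-1/5·(-4.768644)+1/4·46.744584≈12.639875
n=10: y≈12.639875, sp=5, e=sp−y≈-7.639875; I≈11.263246, D=e−e_prev≈-17.408519; u=3/4·(-7.639875)+1·11.263246+3/2·(-17.408519)≈-20.579438; next y=-1/5·12.639875+1/4·(-20.579438)≈-7.672835
n=11: y≈-7.672835, sp=5, e=sp−y≈12.672835; I≈23.936080, D=e−e_prev≈20.312709; u=3/4·12.672835+1·23.936080+3/2·20.312709≈63.909770; next y=-1/5·(-7.672835)+1/4·63.909770≈17.512009
n=12: y≈17.512009, sp=5, e=sp−y≈-12.512009; I≈11.424071, D=e−e_prev≈-25.184844; u=3/4·(-12.512009)+1·11.424071+3/2·(-25.184844)≈-35.737202; next y=-1/5·17.512009+1/4·(-35.737202)≈-12.436702

0 -1 -3.250 0.000
1 -1 -0.109 -0.813
2 -1 -4.596 0.135
3 1 6.452 -1.176
4 1 -6.167 1.848
5 5 22.739 -1.911
6 5 -7.919 6.067
7 5 33.078 -3.193
8 5 -11.948 8.908
9 5 46.745 -4.769
10 5 -20.579 12.640
11 5 63.910 -7.673
12 5 -35.737 17.512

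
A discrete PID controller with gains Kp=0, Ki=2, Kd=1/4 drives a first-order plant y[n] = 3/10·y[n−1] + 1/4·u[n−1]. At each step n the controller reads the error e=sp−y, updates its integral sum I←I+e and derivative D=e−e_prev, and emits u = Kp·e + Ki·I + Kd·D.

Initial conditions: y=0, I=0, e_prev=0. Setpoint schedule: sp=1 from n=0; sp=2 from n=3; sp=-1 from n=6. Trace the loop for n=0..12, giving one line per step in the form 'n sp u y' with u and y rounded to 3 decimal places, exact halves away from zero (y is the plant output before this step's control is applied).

0 1 2.250 0.000
1 1 2.734 0.563
2 1 3.098 0.852
3 2 5.316 1.030
4 2 5.682 1.638
5 2 5.942 1.912
6 -1 -0.895 2.059
7 -1 -2.480 0.394
8 -1 -3.669 -0.502
9 -1 -3.616 -1.068
10 -1 -3.270 -1.224
11 -1 -2.949 -1.185
12 -1 -2.777 -1.093

(exact arithmetic carried between steps; '≈' marks a value shown rounded to 6 d.p. or computed from one; I and e_prev carry over from the previous line; the table rounds u and y to 3 d.p., halves away from zero)
n=0: y=0, sp=1, e=sp−y=1; I=1, D=e−e_prev=1; u=0·1+2·1+1/4·1=2.25; next y=3/10·0+1/4·2.25=0.5625
n=1: y=0.5625, sp=1, e=sp−y=0.4375; I=1.4375, D=e−e_prev=-0.5625; u=0·0.4375+2·1.4375+1/4·(-0.5625)=2.734375; next y=3/10·0.5625+1/4·2.734375≈0.852344
n=2: y≈0.852344, sp=1, e=sp−y≈0.147656; I≈1.585156, D=e−e_prev≈-0.289844; u=0·0.147656+2·1.585156+1/4·(-0.289844)≈3.097852; next y=3/10·0.852344+1/4·3.097852≈1.030166
n=3: y≈1.030166, sp=2, e=sp−y≈0.969834; I≈2.554990, D=e−e_prev≈0.822178; u=0·0.969834+2·2.554990+1/4·0.822178≈5.315525; next y=3/10·1.030166+1/4·5.315525≈1.637931
n=4: y≈1.637931, sp=2, e=sp−y≈0.362069; I≈2.917059, D=e−e_prev≈-0.607765; u=0·0.362069+2·2.917059+1/4·(-0.607765)≈5.682177; next y=3/10·1.637931+1/4·5.682177≈1.911924
n=5: y≈1.911924, sp=2, e=sp−y≈0.088076; I≈3.005136, D=e−e_prev≈-0.273993; u=0·0.088076+2·3.005136+1/4·(-0.273993)≈5.941773; next y=3/10·1.911924+1/4·5.941773≈2.059020
n=6: y≈2.059020, sp=-1, e=sp−y≈-3.059020; I≈-0.053885, D=e−e_prev≈-3.147097; u=0·(-3.059020)+2·(-0.053885)+1/4·(-3.147097)≈-0.894544; next y=3/10·2.059020+1/4·(-0.894544)≈0.394070
n=7: y≈0.394070, sp=-1, e=sp−y≈-1.394070; I≈-1.447955, D=e−e_prev≈1.664950; u=0·(-1.394070)+2·(-1.447955)+1/4·1.664950≈-2.479672; next y=3/10·0.394070+1/4·(-2.479672)≈-0.501697
n=8: y≈-0.501697, sp=-1, e=sp−y≈-0.498303; I≈-1.946258, D=e−e_prev≈0.895767; u=0·(-0.498303)+2·(-1.946258)+1/4·0.895767≈-3.668574; next y=3/10·(-0.501697)+1/4·(-3.668574)≈-1.067653
n=9: y≈-1.067653, sp=-1, e=sp−y≈0.067653; I≈-1.878605, D=e−e_prev≈0.565956; u=0·0.067653+2·(-1.878605)+1/4·0.565956≈-3.615722; next y=3/10·(-1.067653)+1/4·(-3.615722)≈-1.224226
n=10: y≈-1.224226, sp=-1, e=sp−y≈0.224226; I≈-1.654379, D=e−e_prev≈0.156574; u=0·0.224226+2·(-1.654379)+1/4·0.156574≈-3.269615; next y=3/10·(-1.224226)+1/4·(-3.269615)≈-1.184672
n=11: y≈-1.184672, sp=-1, e=sp−y≈0.184672; I≈-1.469708, D=e−e_prev≈-0.039555; u=0·0.184672+2·(-1.469708)+1/4·(-0.039555)≈-2.949304; next y=3/10·(-1.184672)+1/4·(-2.949304)≈-1.092727
n=12: y≈-1.092727, sp=-1, e=sp−y≈0.092727; I≈-1.376980, D=e−e_prev≈-0.091944; u=0·0.092727+2·(-1.376980)+1/4·(-0.091944)≈-2.776946; next y=3/10·(-1.092727)+1/4·(-2.776946)≈-1.022055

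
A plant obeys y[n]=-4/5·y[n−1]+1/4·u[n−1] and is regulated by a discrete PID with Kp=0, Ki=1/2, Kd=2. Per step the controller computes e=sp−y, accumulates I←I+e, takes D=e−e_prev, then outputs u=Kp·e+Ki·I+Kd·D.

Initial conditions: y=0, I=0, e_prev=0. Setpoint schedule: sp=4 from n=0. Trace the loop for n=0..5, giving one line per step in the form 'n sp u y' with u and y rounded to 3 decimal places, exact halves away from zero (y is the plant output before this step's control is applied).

0 4 10.000 0.000
1 4 -2.250 2.500
2 4 16.156 -2.563
3 4 -12.316 6.089
4 4 39.041 -7.950
5 4 -43.240 16.120

(exact arithmetic carried between steps; '≈' marks a value shown rounded to 6 d.p. or computed from one; I and e_prev carry over from the previous line; the table rounds u and y to 3 d.p., halves away from zero)
n=0: y=0, sp=4, e=sp−y=4; I=4, D=e−e_prev=4; u=0·4+1/2·4+2·4=10; next y=-4/5·0+1/4·10=2.5
n=1: y=2.5, sp=4, e=sp−y=1.5; I=5.5, D=e−e_prev=-2.5; u=0·1.5+1/2·5.5+2·(-2.5)=-2.25; next y=-4/5·2.5+1/4·(-2.25)=-2.5625
n=2: y=-2.5625, sp=4, e=sp−y=6.5625; I=12.0625, D=e−e_prev=5.0625; u=0·6.5625+1/2·12.0625+2·5.0625=16.15625; next y=-4/5·(-2.5625)+1/4·16.15625≈6.089063
n=3: y≈6.089063, sp=4, e=sp−y≈-2.089063; I≈9.973438, D=e−e_prev≈-8.651563; u=0·(-2.089063)+1/2·9.973438+2·(-8.651563)≈-12.316406; next y=-4/5·6.089063+1/4·(-12.316406)≈-7.950352
n=4: y≈-7.950352, sp=4, e=sp−y≈11.950352; I≈21.923789, D=e−e_prev≈14.039414; u=0·11.950352+1/2·21.923789+2·14.039414≈39.040723; next y=-4/5·(-7.950352)+1/4·39.040723≈16.120462
n=5: y≈16.120462, sp=4, e=sp−y≈-12.120462; I≈9.803327, D=e−e_prev≈-24.070813; u=0·(-12.120462)+1/2·9.803327+2·(-24.070813)≈-43.239963; next y=-4/5·16.120462+1/4·(-43.239963)≈-23.706360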